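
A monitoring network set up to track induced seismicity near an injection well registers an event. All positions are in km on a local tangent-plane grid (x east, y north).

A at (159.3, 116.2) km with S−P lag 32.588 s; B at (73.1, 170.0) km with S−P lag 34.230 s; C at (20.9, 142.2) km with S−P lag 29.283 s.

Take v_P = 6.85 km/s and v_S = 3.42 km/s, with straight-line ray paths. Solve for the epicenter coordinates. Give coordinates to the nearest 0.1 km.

Distance from S−P lag: d = Δt · v_P v_S / (v_P − v_S) = Δt · (6.85·3.42)/(6.85−3.42) ≈ 6.8300·Δt.
So d_A = 222.58, d_B = 233.79, d_C = 200.00 km.
Circle about each station: (x − 159.3)² + (y − 116.2)² = 222.58²; (x − 73.1)² + (y − 170.0)² = 233.79²; (x − 20.9)² + (y − 142.2)² = 200.00².
Subtracting pairs of circle equations eliminates x²+y² and gives linear equations (the radical axes):
-172.4 x + 107.6 y = -9751.23
-276.8 x + 52.0 y = -8679.42
Solving the 2×2 system: x ≈ 20.5, y ≈ -57.8 km.

x ≈ 20.5 km, y ≈ -57.8 km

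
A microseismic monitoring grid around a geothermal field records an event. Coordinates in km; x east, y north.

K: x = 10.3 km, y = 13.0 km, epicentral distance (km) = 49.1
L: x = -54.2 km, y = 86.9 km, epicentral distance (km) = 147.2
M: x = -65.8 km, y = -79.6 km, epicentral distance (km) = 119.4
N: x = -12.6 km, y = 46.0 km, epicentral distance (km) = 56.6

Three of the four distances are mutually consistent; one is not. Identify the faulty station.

N

Solve using three stations at a time. Using K, L, M (subtract circle equations pairwise → linear system) gives (x, y) ≈ (40.7, -25.6).
Distances from that point to each station vs reported:
  K: calculated 49.2 vs reported 49.1 → residual 0.1 km
  L: calculated 147.2 vs reported 147.2 → residual 0.0 km
  M: calculated 119.4 vs reported 119.4 → residual 0.0 km
  N: calculated 89.3 vs reported 56.6 → residual 32.7 km
K, L, M are mutually consistent (residuals ≈ 0); N is off by 32.7 km.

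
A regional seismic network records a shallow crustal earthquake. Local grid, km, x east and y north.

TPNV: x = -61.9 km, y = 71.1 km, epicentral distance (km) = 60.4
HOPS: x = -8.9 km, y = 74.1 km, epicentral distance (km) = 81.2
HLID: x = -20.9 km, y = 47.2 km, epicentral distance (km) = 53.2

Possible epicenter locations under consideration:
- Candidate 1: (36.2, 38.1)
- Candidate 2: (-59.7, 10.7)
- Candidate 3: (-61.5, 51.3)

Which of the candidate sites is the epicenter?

Candidate 2

For each candidate, compare |candidate − station| to the reported distance:
Candidate 1: residuals TPNV 43.1, HOPS 23.5, HLID 4.6 → max 43.1 km
Candidate 2: residuals TPNV 0.0, HOPS 0.0, HLID 0.1 → max 0.1 km
Candidate 3: residuals TPNV 40.6, HOPS 23.9, HLID 12.4 → max 40.6 km
Only Candidate 2 has all residuals ≈ 0.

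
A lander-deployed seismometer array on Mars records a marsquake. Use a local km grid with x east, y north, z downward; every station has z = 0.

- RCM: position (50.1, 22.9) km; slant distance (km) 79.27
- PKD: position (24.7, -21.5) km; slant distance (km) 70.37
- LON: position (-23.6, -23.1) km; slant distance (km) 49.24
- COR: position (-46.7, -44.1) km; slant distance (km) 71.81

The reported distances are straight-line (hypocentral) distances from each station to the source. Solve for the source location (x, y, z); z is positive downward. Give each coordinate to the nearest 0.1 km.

x ≈ -27.1 km, y ≈ 22.6 km, depth ≈ 18.0 km

Each station gives a sphere (x−x_i)² + (y−y_i)² + z² = d_i² (stations at z=0).
Subtracting the RCM sphere from PKD and LON: z² cancels, leaving linear equations in x and y:
-50.8 x − 88.8 y = -630.28
-147.4 x − 92.0 y = 1915.31
Solving: x ≈ -27.101, y ≈ 22.601 km (keep extra digits for the depth step; rounded: -27.1, 22.6).
Then from the RCM sphere: z² = 79.27² − (x − 50.1)² − (y − 22.9)² with x = -27.101, y = 22.601, so z ≈ 17.990 ≈ 18.0 km.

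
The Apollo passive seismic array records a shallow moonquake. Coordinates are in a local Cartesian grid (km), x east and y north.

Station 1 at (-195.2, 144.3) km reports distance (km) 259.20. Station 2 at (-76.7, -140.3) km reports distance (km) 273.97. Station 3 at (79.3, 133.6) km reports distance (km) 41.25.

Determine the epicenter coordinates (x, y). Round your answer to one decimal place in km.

Circle about each station: (x + 195.2)² + (y − 144.3)² = 259.20²; (x + 76.7)² + (y + 140.3)² = 273.97²; (x − 79.3)² + (y − 133.6)² = 41.25².
Subtracting the Station 1 equation from the Station 2 and Station 3 equations removes the quadratic terms:
237.0 x − 569.2 y = -41233.47
549.0 x − 21.4 y = 30695.00
Solving the 2×2 system: x ≈ 59.7, y ≈ 97.3 km.
Check against Station 1 (with the unrounded x, y): √((x + 195.2)²+(y − 144.3)²) = 259.20 ≈ 259.20 km. ✓

59.7 km east, 97.3 km north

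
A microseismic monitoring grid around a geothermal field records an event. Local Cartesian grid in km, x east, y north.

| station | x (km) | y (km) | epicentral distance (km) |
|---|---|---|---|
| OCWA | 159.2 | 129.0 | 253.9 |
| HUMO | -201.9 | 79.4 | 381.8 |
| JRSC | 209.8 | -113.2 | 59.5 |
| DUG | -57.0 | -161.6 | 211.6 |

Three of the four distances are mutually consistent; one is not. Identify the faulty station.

HUMO

Solve using three stations at a time. Using OCWA, JRSC, DUG (subtract circle equations pairwise → linear system) gives (x, y) ≈ (151.4, -124.8).
Distances from that point to each station vs reported:
  OCWA: calculated 253.9 vs reported 253.9 → residual 0.0 km
  HUMO: calculated 408.1 vs reported 381.8 → residual 26.3 km
  JRSC: calculated 59.6 vs reported 59.5 → residual 0.1 km
  DUG: calculated 211.6 vs reported 211.6 → residual 0.0 km
OCWA, JRSC, DUG are mutually consistent (residuals ≈ 0); HUMO is off by 26.3 km.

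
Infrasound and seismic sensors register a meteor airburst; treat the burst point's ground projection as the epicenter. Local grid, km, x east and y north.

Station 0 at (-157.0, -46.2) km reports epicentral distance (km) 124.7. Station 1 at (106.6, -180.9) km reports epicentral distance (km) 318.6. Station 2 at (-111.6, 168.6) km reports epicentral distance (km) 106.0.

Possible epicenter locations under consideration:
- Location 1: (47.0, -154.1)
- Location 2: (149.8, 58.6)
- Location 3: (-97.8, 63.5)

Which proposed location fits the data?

Location 3

For each candidate, compare |candidate − station| to the reported distance:
Location 1: residuals Station 0 106.1, Station 1 253.3, Station 2 253.6 → max 253.6 km
Location 2: residuals Station 0 199.5, Station 1 75.2, Station 2 177.6 → max 199.5 km
Location 3: residuals Station 0 0.0, Station 1 0.0, Station 2 0.0 → max 0.0 km
Only Location 3 has all residuals ≈ 0.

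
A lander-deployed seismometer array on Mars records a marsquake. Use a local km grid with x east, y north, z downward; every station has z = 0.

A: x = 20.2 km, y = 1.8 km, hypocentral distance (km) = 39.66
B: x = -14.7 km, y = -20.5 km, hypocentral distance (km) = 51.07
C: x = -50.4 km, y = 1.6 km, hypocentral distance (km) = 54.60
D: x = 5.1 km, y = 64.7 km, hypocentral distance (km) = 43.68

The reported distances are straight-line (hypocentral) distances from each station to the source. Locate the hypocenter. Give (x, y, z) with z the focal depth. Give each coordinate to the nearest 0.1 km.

(-5.2, 26.3, 18.1)

Each station gives a sphere (x−x_i)² + (y−y_i)² + z² = d_i² (stations at z=0).
Subtracting the A sphere from B and C: z² cancels, leaving linear equations in x and y:
-69.8 x − 44.6 y = -810.17
-141.2 x − 0.4 y = 723.20
Solving: x ≈ -5.196, y ≈ 26.298 km (keep extra digits for the depth step; rounded: -5.2, 26.3).
Then from the A sphere: z² = 39.66² − (x − 20.2)² − (y − 1.8)² with x = -5.196, y = 26.298, so z ≈ 18.105 ≈ 18.1 km.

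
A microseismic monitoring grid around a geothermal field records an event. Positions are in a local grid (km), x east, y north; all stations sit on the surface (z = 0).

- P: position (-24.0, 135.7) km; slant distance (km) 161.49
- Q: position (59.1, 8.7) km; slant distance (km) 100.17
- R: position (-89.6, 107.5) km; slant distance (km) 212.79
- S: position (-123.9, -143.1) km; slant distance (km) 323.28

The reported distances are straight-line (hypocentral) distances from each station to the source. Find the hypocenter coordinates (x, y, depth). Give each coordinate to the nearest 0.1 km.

Each station gives a sphere (x−x_i)² + (y−y_i)² + z² = d_i² (stations at z=0).
Subtracting the P sphere from Q and R: z² cancels, leaving linear equations in x and y:
166.2 x − 254.0 y = 623.00
-131.2 x − 56.4 y = -18606.64
Solving: x ≈ 111.508, y ≈ 70.510 km (keep extra digits for the depth step; rounded: 111.5, 70.5).
Then from the P sphere: z² = 161.49² − (x + 24.0)² − (y − 135.7)² with x = 111.508, y = 70.510, so z ≈ 58.880 ≈ 58.9 km.

(111.5, 70.5, 58.9)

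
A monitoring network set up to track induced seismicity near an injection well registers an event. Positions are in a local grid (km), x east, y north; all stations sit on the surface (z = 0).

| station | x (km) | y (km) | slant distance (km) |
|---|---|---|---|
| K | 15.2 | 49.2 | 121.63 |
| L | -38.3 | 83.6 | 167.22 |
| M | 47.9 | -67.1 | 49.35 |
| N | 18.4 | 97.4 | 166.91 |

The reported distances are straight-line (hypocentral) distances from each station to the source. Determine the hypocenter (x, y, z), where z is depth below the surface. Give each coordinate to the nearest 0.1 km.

Each station gives a sphere (x−x_i)² + (y−y_i)² + z² = d_i² (stations at z=0).
Subtracting the K sphere from L and M: z² cancels, leaving linear equations in x and y:
-107.0 x + 68.8 y = -7364.50
65.4 x − 232.6 y = 16503.57
Solving: x ≈ 28.326, y ≈ -62.988 km (keep extra digits for the depth step; rounded: 28.3, -63.0).
Then from the K sphere: z² = 121.63² − (x − 15.2)² − (y − 49.2)² with x = 28.326, y = -62.988, so z ≈ 45.116 ≈ 45.1 km.

(28.3, -63.0, 45.1)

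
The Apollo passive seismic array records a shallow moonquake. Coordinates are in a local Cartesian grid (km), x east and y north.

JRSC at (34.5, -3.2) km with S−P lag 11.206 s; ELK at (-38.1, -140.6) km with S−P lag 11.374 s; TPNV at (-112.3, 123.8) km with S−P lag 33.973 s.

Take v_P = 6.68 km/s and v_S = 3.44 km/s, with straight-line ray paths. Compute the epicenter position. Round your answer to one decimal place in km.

x ≈ 15.6 km, y ≈ -80.4 km

Distance from S−P lag: d = Δt · v_P v_S / (v_P − v_S) = Δt · (6.68·3.44)/(6.68−3.44) ≈ 7.0923·Δt.
So d_JRSC = 79.48, d_ELK = 80.67, d_TPNV = 240.95 km.
Circle about each station: (x − 34.5)² + (y + 3.2)² = 79.48²; (x + 38.1)² + (y + 140.6)² = 80.67²; (x + 112.3)² + (y − 123.8)² = 240.95².
Subtracting pairs of circle equations eliminates x²+y² and gives linear equations (the radical axes):
-145.2 x − 274.8 y = 19828.90
-293.6 x + 254.0 y = -25002.59
Solving the 2×2 system: x ≈ 15.6, y ≈ -80.4 km.
Check against JRSC (with the unrounded x, y): √((x − 34.5)²+(y + 3.2)²) = 79.48 ≈ 79.48 km. ✓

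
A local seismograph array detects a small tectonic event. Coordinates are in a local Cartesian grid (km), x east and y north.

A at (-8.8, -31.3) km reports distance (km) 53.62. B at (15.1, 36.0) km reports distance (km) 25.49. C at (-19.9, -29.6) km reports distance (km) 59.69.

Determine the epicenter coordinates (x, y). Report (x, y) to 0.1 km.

Circle about each station: (x + 8.8)² + (y + 31.3)² = 53.62²; (x − 15.1)² + (y − 36.0)² = 25.49²; (x + 19.9)² + (y + 29.6)² = 59.69².
Subtracting the A equation from the B and C equations removes the quadratic terms:
47.8 x + 134.6 y = 2692.24
-22.2 x + 3.4 y = -472.75
Solving the 2×2 system: x ≈ 23.1, y ≈ 11.8 km.

23.1 km east, 11.8 km north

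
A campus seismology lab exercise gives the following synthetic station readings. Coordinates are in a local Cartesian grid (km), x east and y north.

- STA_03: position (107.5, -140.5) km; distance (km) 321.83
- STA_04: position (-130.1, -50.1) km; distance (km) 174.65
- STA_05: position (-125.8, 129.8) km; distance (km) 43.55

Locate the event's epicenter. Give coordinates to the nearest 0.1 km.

Circle about each station: (x − 107.5)² + (y + 140.5)² = 321.83²; (x + 130.1)² + (y + 50.1)² = 174.65²; (x + 125.8)² + (y − 129.8)² = 43.55².
Subtracting the STA_03 equation from the STA_04 and STA_05 equations removes the quadratic terms:
-475.2 x + 180.8 y = 61211.45
-466.6 x + 540.6 y = 103055.13
Solving the 2×2 system: x ≈ -83.8, y ≈ 118.3 km.
Check against STA_03 (with the unrounded x, y): √((x − 107.5)²+(y + 140.5)²) = 321.83 ≈ 321.83 km. ✓

(-83.8, 118.3)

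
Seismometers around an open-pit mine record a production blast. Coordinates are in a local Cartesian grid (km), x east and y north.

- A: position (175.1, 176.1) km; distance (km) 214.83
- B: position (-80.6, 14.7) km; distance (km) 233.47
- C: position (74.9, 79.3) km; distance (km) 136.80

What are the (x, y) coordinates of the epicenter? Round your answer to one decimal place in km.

x ≈ 147.1 km, y ≈ -36.9 km

Circle about each station: (x − 175.1)² + (y − 176.1)² = 214.83²; (x + 80.6)² + (y − 14.7)² = 233.47²; (x − 74.9)² + (y − 79.3)² = 136.80².
Subtracting the A equation from the B and C equations removes the quadratic terms:
-511.4 x − 322.8 y = -63315.08
-200.4 x − 193.6 y = -22335.03
Solving the 2×2 system: x ≈ 147.1, y ≈ -36.9 km.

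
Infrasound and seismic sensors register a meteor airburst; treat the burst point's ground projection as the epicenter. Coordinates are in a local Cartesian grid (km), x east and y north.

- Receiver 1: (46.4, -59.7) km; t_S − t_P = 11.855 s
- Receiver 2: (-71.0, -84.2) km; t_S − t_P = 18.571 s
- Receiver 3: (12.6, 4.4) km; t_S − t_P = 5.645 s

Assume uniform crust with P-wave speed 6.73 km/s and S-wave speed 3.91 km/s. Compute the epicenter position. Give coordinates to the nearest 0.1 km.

Distance from S−P lag: d = Δt · v_P v_S / (v_P − v_S) = Δt · (6.73·3.91)/(6.73−3.91) ≈ 9.3313·Δt.
So d_Receiver 1 = 110.62, d_Receiver 2 = 173.29, d_Receiver 3 = 52.68 km.
Circle about each station: (x − 46.4)² + (y + 59.7)² = 110.62²; (x + 71.0)² + (y + 84.2)² = 173.29²; (x − 12.6)² + (y − 4.4)² = 52.68².
Subtracting pairs of circle equations eliminates x²+y² and gives linear equations (the radical axes):
-234.8 x − 49.0 y = -11379.05
-67.6 x + 128.2 y = 3922.67
Solving the 2×2 system: x ≈ 37.9, y ≈ 50.6 km.

x ≈ 37.9 km, y ≈ 50.6 km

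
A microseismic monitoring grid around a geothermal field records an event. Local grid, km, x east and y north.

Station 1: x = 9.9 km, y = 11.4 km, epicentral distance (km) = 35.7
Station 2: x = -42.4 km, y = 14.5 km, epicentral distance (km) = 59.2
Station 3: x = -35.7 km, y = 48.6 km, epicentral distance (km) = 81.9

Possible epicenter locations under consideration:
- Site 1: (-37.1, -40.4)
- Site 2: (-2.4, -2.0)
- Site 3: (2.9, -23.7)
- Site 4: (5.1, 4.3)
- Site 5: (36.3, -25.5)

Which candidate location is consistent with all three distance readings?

Site 3

For each candidate, compare |candidate − station| to the reported distance:
Site 1: residuals Station 1 34.2, Station 2 4.0, Station 3 7.1 → max 34.2 km
Site 2: residuals Station 1 17.5, Station 2 15.9, Station 3 21.3 → max 21.3 km
Site 3: residuals Station 1 0.1, Station 2 0.1, Station 3 0.1 → max 0.1 km
Site 4: residuals Station 1 27.1, Station 2 10.6, Station 3 21.7 → max 27.1 km
Site 5: residuals Station 1 9.7, Station 2 29.1, Station 3 21.4 → max 29.1 km
Only Site 3 has all residuals ≈ 0.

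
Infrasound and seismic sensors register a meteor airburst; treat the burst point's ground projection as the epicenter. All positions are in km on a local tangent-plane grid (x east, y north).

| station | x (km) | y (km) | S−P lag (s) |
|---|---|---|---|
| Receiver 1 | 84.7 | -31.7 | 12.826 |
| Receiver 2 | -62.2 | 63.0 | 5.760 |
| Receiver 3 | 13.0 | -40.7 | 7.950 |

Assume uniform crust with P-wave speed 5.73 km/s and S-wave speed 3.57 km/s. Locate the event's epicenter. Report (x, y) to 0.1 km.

-22.3 km east, 25.8 km north

Distance from S−P lag: d = Δt · v_P v_S / (v_P − v_S) = Δt · (5.73·3.57)/(5.73−3.57) ≈ 9.4704·Δt.
So d_Receiver 1 = 121.47, d_Receiver 2 = 54.55, d_Receiver 3 = 75.29 km.
Circle about each station: (x − 84.7)² + (y + 31.7)² = 121.47²; (x + 62.2)² + (y − 63.0)² = 54.55²; (x − 13.0)² + (y + 40.7)² = 75.29².
Subtracting the Receiver 1 equation from the Receiver 2 and Receiver 3 equations removes the quadratic terms:
-293.8 x + 189.4 y = 11438.12
-143.4 x − 18.0 y = 2732.89
Solving the 2×2 system: x ≈ -22.3, y ≈ 25.8 km.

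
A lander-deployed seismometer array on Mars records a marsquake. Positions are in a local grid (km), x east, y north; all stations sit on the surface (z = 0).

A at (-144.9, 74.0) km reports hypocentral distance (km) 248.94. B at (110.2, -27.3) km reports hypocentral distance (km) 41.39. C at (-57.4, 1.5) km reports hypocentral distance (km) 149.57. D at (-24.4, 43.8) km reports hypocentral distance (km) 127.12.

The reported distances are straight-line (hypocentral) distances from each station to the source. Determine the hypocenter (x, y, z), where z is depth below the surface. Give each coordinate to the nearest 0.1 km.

Each station gives a sphere (x−x_i)² + (y−y_i)² + z² = d_i² (stations at z=0).
Subtracting the A sphere from B and C: z² cancels, leaving linear equations in x and y:
510.2 x − 202.6 y = 46675.31
175.0 x − 145.0 y = 16424.94
Solving: x ≈ 89.301, y ≈ -5.498 km (keep extra digits for the depth step; rounded: 89.3, -5.5).
Then from the A sphere: z² = 248.94² − (x + 144.9)² − (y − 74.0)² with x = 89.301, y = -5.498, so z ≈ 28.303 ≈ 28.3 km.
Check against D (with the unrounded solution): distance 127.12 ≈ 127.12 km. ✓

(89.3, -5.5, 28.3)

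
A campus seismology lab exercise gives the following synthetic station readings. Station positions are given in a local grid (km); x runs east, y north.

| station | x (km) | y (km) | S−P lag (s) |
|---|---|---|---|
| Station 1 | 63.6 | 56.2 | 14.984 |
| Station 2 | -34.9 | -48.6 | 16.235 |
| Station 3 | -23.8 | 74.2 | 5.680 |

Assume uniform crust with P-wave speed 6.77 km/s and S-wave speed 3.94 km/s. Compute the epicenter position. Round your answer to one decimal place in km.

Distance from S−P lag: d = Δt · v_P v_S / (v_P − v_S) = Δt · (6.77·3.94)/(6.77−3.94) ≈ 9.4254·Δt.
So d_Station 1 = 141.23, d_Station 2 = 153.02, d_Station 3 = 53.54 km.
Circle about each station: (x − 63.6)² + (y − 56.2)² = 141.23²; (x + 34.9)² + (y + 48.6)² = 153.02²; (x + 23.8)² + (y − 74.2)² = 53.54².
Subtracting pairs of circle equations eliminates x²+y² and gives linear equations (the radical axes):
-197.0 x − 209.6 y = -7092.64
-174.8 x + 36.0 y = 15948.06
Solving the 2×2 system: x ≈ -70.6, y ≈ 100.2 km.

-70.6 km east, 100.2 km north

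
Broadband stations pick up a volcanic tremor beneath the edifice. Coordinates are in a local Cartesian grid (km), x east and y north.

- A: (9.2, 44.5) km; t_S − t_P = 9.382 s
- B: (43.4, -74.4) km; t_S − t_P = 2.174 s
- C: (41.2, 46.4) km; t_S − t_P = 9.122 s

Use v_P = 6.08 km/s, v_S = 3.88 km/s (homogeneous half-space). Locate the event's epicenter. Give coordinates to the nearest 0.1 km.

(39.6, -51.4)

Distance from S−P lag: d = Δt · v_P v_S / (v_P − v_S) = Δt · (6.08·3.88)/(6.08−3.88) ≈ 10.7229·Δt.
So d_A = 100.60, d_B = 23.31, d_C = 97.81 km.
Circle about each station: (x − 9.2)² + (y − 44.5)² = 100.60²; (x − 43.4)² + (y + 74.4)² = 23.31²; (x − 41.2)² + (y − 46.4)² = 97.81².
Subtracting pairs of circle equations eliminates x²+y² and gives linear equations (the radical axes):
68.4 x − 237.8 y = 14931.03
64.0 x + 3.8 y = 2339.07
Solving the 2×2 system: x ≈ 39.6, y ≈ -51.4 km.
Check against A (with the unrounded x, y): √((x − 9.2)²+(y − 44.5)²) = 100.60 ≈ 100.60 km. ✓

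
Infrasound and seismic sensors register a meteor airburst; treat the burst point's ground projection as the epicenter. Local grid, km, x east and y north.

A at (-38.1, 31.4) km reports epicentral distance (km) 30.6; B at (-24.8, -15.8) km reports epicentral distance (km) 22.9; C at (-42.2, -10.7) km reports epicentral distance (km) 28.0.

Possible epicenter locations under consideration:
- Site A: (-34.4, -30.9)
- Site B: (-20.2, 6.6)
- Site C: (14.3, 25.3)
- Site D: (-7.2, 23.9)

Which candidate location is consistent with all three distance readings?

Site B

For each candidate, compare |candidate − station| to the reported distance:
Site A: residuals A 31.8, B 5.0, C 6.3 → max 31.8 km
Site B: residuals A 0.0, B 0.0, C 0.0 → max 0.0 km
Site C: residuals A 22.2, B 33.8, C 39.0 → max 39.0 km
Site D: residuals A 1.2, B 20.5, C 21.2 → max 21.2 km
Only Site B has all residuals ≈ 0.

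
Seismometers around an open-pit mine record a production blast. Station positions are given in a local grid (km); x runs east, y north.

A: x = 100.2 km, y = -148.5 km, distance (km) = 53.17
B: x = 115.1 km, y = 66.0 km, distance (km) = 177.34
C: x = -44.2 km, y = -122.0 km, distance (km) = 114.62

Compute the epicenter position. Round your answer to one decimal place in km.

Circle about each station: (x − 100.2)² + (y + 148.5)² = 53.17²; (x − 115.1)² + (y − 66.0)² = 177.34²; (x + 44.2)² + (y + 122.0)² = 114.62².
Subtracting the A equation from the B and C equations removes the quadratic terms:
29.8 x + 429.0 y = -43110.71
-288.8 x + 53.0 y = -25565.35
Solving the 2×2 system: x ≈ 69.2, y ≈ -105.3 km.
Check against A (with the unrounded x, y): √((x − 100.2)²+(y + 148.5)²) = 53.17 ≈ 53.17 km. ✓

x ≈ 69.2 km, y ≈ -105.3 km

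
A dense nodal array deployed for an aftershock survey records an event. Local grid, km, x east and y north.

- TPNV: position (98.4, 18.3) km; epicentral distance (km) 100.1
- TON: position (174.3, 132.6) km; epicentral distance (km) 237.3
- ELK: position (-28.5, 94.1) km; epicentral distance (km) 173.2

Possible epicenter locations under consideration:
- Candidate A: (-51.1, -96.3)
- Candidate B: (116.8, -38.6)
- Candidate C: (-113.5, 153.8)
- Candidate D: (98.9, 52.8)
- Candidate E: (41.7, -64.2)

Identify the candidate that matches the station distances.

For each candidate, compare |candidate − station| to the reported distance:
Candidate A: residuals TPNV 88.3, TON 83.9, ELK 18.5 → max 88.3 km
Candidate B: residuals TPNV 40.3, TON 56.7, ELK 23.6 → max 56.7 km
Candidate C: residuals TPNV 151.4, TON 51.3, ELK 69.3 → max 151.4 km
Candidate D: residuals TPNV 65.6, TON 127.5, ELK 39.3 → max 127.5 km
Candidate E: residuals TPNV 0.0, TON 0.0, ELK 0.0 → max 0.0 km
Only Candidate E has all residuals ≈ 0.

Candidate E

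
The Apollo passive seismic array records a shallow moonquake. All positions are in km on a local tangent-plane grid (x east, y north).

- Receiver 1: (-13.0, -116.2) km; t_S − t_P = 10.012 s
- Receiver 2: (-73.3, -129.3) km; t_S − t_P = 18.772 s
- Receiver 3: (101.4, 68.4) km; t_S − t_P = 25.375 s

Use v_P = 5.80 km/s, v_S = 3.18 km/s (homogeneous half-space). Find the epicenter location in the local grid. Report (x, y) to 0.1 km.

Distance from S−P lag: d = Δt · v_P v_S / (v_P − v_S) = Δt · (5.80·3.18)/(5.80−3.18) ≈ 7.0397·Δt.
So d_Receiver 1 = 70.48, d_Receiver 2 = 132.15, d_Receiver 3 = 178.63 km.
Circle about each station: (x + 13.0)² + (y + 116.2)² = 70.48²; (x + 73.3)² + (y + 129.3)² = 132.15²; (x − 101.4)² + (y − 68.4)² = 178.63².
Subtracting the Receiver 1 equation from the Receiver 2 and Receiver 3 equations removes the quadratic terms:
-120.6 x − 26.2 y = -4076.25
228.8 x + 369.2 y = -25652.17
Solving the 2×2 system: x ≈ 56.5, y ≈ -104.5 km.
Check against Receiver 1 (with the unrounded x, y): √((x + 13.0)²+(y + 116.2)²) = 70.48 ≈ 70.48 km. ✓

(56.5, -104.5)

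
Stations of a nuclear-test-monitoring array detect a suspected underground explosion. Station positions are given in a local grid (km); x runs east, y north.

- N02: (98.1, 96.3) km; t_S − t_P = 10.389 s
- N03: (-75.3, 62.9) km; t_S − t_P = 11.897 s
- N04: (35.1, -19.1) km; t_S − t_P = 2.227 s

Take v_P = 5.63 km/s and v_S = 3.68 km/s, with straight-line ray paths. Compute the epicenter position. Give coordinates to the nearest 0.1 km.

x ≈ 36.8 km, y ≈ 4.5 km

Distance from S−P lag: d = Δt · v_P v_S / (v_P − v_S) = Δt · (5.63·3.68)/(5.63−3.68) ≈ 10.6248·Δt.
So d_N02 = 110.38, d_N03 = 126.40, d_N04 = 23.66 km.
Circle about each station: (x − 98.1)² + (y − 96.3)² = 110.38²; (x + 75.3)² + (y − 62.9)² = 126.40²; (x − 35.1)² + (y + 19.1)² = 23.66².
Subtracting the N02 equation from the N03 and N04 equations removes the quadratic terms:
-346.8 x − 66.8 y = -13064.02
-126.0 x − 230.8 y = -5676.53
Solving the 2×2 system: x ≈ 36.8, y ≈ 4.5 km.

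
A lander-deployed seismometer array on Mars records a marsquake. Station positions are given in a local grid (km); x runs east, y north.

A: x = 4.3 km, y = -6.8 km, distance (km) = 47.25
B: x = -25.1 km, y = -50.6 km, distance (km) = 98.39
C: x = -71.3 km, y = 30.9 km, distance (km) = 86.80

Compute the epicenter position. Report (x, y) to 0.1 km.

Circle about each station: (x − 4.3)² + (y + 6.8)² = 47.25²; (x + 25.1)² + (y + 50.6)² = 98.39²; (x + 71.3)² + (y − 30.9)² = 86.80².
Subtracting the A equation from the B and C equations removes the quadratic terms:
-58.8 x − 87.6 y = -4322.39
-151.2 x + 75.4 y = 672.09
Solving the 2×2 system: x ≈ 15.1, y ≈ 39.2 km.

15.1 km east, 39.2 km north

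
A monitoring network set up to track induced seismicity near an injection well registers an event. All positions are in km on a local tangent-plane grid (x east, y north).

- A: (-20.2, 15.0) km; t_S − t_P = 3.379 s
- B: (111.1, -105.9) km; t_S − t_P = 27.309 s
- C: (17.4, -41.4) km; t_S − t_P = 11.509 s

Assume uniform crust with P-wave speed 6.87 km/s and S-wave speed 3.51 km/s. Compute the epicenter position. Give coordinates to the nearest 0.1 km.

Distance from S−P lag: d = Δt · v_P v_S / (v_P − v_S) = Δt · (6.87·3.51)/(6.87−3.51) ≈ 7.1767·Δt.
So d_A = 24.25, d_B = 195.99, d_C = 82.60 km.
Circle about each station: (x + 20.2)² + (y − 15.0)² = 24.25²; (x − 111.1)² + (y + 105.9)² = 195.99²; (x − 17.4)² + (y + 41.4)² = 82.60².
Subtracting the A equation from the B and C equations removes the quadratic terms:
262.6 x − 241.8 y = -14899.04
75.2 x − 112.8 y = -4851.02
Solving the 2×2 system: x ≈ -44.4, y ≈ 13.4 km.
Check against A (with the unrounded x, y): √((x + 20.2)²+(y − 15.0)²) = 24.23 ≈ 24.25 km. ✓

(-44.4, 13.4)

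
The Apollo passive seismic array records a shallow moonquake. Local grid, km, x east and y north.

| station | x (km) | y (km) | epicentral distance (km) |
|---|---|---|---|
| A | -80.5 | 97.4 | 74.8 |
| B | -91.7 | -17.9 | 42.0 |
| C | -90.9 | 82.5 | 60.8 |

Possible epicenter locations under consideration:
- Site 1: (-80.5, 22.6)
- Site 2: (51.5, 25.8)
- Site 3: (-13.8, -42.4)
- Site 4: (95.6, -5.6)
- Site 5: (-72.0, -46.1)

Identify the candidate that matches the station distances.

Site 1

For each candidate, compare |candidate − station| to the reported distance:
Site 1: residuals A 0.0, B 0.0, C 0.0 → max 0.0 km
Site 2: residuals A 75.4, B 107.7, C 92.5 → max 107.7 km
Site 3: residuals A 80.1, B 39.7, C 86.0 → max 86.0 km
Site 4: residuals A 129.2, B 145.7, C 145.5 → max 145.7 km
Site 5: residuals A 69.0, B 7.6, C 69.2 → max 69.2 km
Only Site 1 has all residuals ≈ 0.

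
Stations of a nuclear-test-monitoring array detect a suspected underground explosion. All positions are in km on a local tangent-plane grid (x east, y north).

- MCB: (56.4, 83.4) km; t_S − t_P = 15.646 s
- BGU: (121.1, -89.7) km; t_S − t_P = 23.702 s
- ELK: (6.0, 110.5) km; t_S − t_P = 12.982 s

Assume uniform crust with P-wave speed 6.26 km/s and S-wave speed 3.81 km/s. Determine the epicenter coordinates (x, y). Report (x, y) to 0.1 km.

Distance from S−P lag: d = Δt · v_P v_S / (v_P − v_S) = Δt · (6.26·3.81)/(6.26−3.81) ≈ 9.7349·Δt.
So d_MCB = 152.31, d_BGU = 230.74, d_ELK = 126.38 km.
Circle about each station: (x − 56.4)² + (y − 83.4)² = 152.31²; (x − 121.1)² + (y + 89.7)² = 230.74²; (x − 6.0)² + (y − 110.5)² = 126.38².
Subtracting the MCB equation from the BGU and ELK equations removes the quadratic terms:
129.4 x − 346.2 y = -17467.83
-100.8 x + 54.2 y = 9336.16
Solving the 2×2 system: x ≈ -82.0, y ≈ 19.8 km.
Check against MCB (with the unrounded x, y): √((x − 56.4)²+(y − 83.4)²) = 152.27 ≈ 152.31 km. ✓

-82.0 km east, 19.8 km north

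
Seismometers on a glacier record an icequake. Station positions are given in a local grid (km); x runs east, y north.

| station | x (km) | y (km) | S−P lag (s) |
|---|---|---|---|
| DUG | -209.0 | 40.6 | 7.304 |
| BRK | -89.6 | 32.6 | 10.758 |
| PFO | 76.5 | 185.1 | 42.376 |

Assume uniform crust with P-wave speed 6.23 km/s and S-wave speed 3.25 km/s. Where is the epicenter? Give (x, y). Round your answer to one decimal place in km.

-162.2 km east, 24.1 km north

Distance from S−P lag: d = Δt · v_P v_S / (v_P − v_S) = Δt · (6.23·3.25)/(6.23−3.25) ≈ 6.7945·Δt.
So d_DUG = 49.63, d_BRK = 73.09, d_PFO = 287.92 km.
Circle about each station: (x + 209.0)² + (y − 40.6)² = 49.63²; (x + 89.6)² + (y − 32.6)² = 73.09²; (x − 76.5)² + (y − 185.1)² = 287.92².
Subtracting the DUG equation from the BRK and PFO equations removes the quadratic terms:
238.8 x − 16.0 y = -39117.45
571.0 x + 289.0 y = -85649.89
Solving the 2×2 system: x ≈ -162.2, y ≈ 24.1 km.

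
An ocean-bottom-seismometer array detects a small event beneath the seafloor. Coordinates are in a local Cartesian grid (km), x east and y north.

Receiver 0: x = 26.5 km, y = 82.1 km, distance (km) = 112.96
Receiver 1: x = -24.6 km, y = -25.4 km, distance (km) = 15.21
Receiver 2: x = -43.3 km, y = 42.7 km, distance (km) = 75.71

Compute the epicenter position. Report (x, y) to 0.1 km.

Circle about each station: (x − 26.5)² + (y − 82.1)² = 112.96²; (x + 24.6)² + (y + 25.4)² = 15.21²; (x + 43.3)² + (y − 42.7)² = 75.71².
Subtracting the Receiver 0 equation from the Receiver 1 and Receiver 2 equations removes the quadratic terms:
-102.2 x − 215.0 y = 6336.28
-139.6 x − 78.8 y = 3283.48
Solving the 2×2 system: x ≈ -9.4, y ≈ -25.0 km.
Check against Receiver 0 (with the unrounded x, y): √((x − 26.5)²+(y − 82.1)²) = 112.96 ≈ 112.96 km. ✓

(-9.4, -25.0)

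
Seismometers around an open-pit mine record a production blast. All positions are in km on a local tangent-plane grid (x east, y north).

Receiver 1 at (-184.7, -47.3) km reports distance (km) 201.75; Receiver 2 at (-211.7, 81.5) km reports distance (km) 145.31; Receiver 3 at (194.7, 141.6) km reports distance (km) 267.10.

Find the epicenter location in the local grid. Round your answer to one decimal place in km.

Circle about each station: (x + 184.7)² + (y + 47.3)² = 201.75²; (x + 211.7)² + (y − 81.5)² = 145.31²; (x − 194.7)² + (y − 141.6)² = 267.10².
Subtracting the Receiver 1 equation from the Receiver 2 and Receiver 3 equations removes the quadratic terms:
-54.0 x + 257.6 y = 34695.83
758.8 x + 377.8 y = -9032.08
Solving the 2×2 system: x ≈ -71.5, y ≈ 119.7 km.

x ≈ -71.5 km, y ≈ 119.7 km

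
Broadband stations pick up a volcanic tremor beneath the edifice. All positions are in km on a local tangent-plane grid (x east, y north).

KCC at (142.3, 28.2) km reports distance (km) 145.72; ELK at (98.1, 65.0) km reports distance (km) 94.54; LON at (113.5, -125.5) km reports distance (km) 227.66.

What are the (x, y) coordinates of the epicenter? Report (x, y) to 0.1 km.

Circle about each station: (x − 142.3)² + (y − 28.2)² = 145.72²; (x − 98.1)² + (y − 65.0)² = 94.54²; (x − 113.5)² + (y + 125.5)² = 227.66².
Subtracting the KCC equation from the ELK and LON equations removes the quadratic terms:
-88.4 x + 73.6 y = 5100.59
-57.6 x − 307.4 y = -23006.79
Solving the 2×2 system: x ≈ 4.0, y ≈ 74.1 km.
Check against KCC (with the unrounded x, y): √((x − 142.3)²+(y − 28.2)²) = 145.72 ≈ 145.72 km. ✓

(4.0, 74.1)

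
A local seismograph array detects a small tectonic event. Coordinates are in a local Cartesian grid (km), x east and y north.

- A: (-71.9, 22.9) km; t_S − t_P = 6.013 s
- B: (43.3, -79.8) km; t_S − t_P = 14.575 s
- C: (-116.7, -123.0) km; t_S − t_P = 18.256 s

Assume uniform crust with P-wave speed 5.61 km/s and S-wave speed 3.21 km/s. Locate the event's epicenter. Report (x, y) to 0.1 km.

Distance from S−P lag: d = Δt · v_P v_S / (v_P − v_S) = Δt · (5.61·3.21)/(5.61−3.21) ≈ 7.5034·Δt.
So d_A = 45.12, d_B = 109.36, d_C = 136.98 km.
Circle about each station: (x + 71.9)² + (y − 22.9)² = 45.12²; (x − 43.3)² + (y + 79.8)² = 109.36²; (x + 116.7)² + (y + 123.0)² = 136.98².
Subtracting the A equation from the B and C equations removes the quadratic terms:
230.4 x − 205.4 y = -7374.89
-89.6 x − 291.8 y = 6326.16
Solving the 2×2 system: x ≈ -40.3, y ≈ -9.3 km.
Check against A (with the unrounded x, y): √((x + 71.9)²+(y − 22.9)²) = 45.12 ≈ 45.12 km. ✓

x ≈ -40.3 km, y ≈ -9.3 km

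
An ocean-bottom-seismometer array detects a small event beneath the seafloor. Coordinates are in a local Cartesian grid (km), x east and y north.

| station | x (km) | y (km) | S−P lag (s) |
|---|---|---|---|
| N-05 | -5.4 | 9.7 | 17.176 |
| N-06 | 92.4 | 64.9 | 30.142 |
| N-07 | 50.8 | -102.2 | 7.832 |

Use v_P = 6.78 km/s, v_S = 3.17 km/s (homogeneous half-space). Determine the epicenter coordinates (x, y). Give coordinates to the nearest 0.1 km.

x ≈ 5.3 km, y ≈ -92.0 km

Distance from S−P lag: d = Δt · v_P v_S / (v_P − v_S) = Δt · (6.78·3.17)/(6.78−3.17) ≈ 5.9536·Δt.
So d_N-05 = 102.26, d_N-06 = 179.45, d_N-07 = 46.63 km.
Circle about each station: (x + 5.4)² + (y − 9.7)² = 102.26²; (x − 92.4)² + (y − 64.9)² = 179.45²; (x − 50.8)² + (y + 102.2)² = 46.63².
Subtracting the N-05 equation from the N-06 and N-07 equations removes the quadratic terms:
195.6 x + 110.4 y = -9118.67
112.4 x − 223.8 y = 21184.98
Solving the 2×2 system: x ≈ 5.3, y ≈ -92.0 km.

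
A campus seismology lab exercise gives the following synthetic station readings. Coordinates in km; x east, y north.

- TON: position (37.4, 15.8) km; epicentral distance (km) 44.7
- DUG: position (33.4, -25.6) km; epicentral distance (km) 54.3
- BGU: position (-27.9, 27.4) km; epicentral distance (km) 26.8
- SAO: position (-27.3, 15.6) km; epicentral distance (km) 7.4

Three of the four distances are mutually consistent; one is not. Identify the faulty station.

SAO

Solve using three stations at a time. Using TON, DUG, BGU (subtract circle equations pairwise → linear system) gives (x, y) ≈ (-7.0, 10.7).
Distances from that point to each station vs reported:
  TON: calculated 44.7 vs reported 44.7 → residual 0.0 km
  DUG: calculated 54.3 vs reported 54.3 → residual 0.0 km
  BGU: calculated 26.8 vs reported 26.8 → residual 0.0 km
  SAO: calculated 20.9 vs reported 7.4 → residual 13.5 km
TON, DUG, BGU are mutually consistent (residuals ≈ 0); SAO is off by 13.5 km.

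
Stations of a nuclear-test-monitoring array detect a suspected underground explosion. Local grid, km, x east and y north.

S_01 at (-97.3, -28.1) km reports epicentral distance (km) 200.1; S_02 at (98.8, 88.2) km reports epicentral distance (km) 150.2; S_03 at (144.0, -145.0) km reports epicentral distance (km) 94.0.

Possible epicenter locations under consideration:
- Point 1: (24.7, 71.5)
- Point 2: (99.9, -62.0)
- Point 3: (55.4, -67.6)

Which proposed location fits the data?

For each candidate, compare |candidate − station| to the reported distance:
Point 1: residuals S_01 42.6, S_02 74.2, S_03 153.2 → max 153.2 km
Point 2: residuals S_01 0.0, S_02 0.0, S_03 0.0 → max 0.0 km
Point 3: residuals S_01 42.4, S_02 11.5, S_03 23.6 → max 42.4 km
Only Point 2 has all residuals ≈ 0.

Point 2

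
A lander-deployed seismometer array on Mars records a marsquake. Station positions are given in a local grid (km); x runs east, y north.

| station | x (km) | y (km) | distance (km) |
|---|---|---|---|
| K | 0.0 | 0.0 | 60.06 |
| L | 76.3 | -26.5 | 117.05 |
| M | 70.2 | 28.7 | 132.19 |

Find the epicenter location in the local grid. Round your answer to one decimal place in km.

(-39.2, -45.5)

Circle about each station: x² + y² = 60.06²; (x − 76.3)² + (y + 26.5)² = 117.05²; (x − 70.2)² + (y − 28.7)² = 132.19².
Subtracting pairs of circle equations eliminates x²+y² and gives linear equations (the radical axes):
152.6 x − 53.0 y = -3569.56
140.4 x + 57.4 y = -8115.26
Solving the 2×2 system: x ≈ -39.2, y ≈ -45.5 km.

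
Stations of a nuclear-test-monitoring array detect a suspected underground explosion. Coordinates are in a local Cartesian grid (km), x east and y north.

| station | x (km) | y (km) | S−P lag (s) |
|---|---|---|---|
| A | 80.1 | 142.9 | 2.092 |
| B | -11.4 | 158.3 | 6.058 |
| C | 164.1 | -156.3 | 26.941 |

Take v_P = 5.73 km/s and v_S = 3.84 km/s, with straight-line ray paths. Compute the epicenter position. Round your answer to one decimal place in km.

Distance from S−P lag: d = Δt · v_P v_S / (v_P − v_S) = Δt · (5.73·3.84)/(5.73−3.84) ≈ 11.6419·Δt.
So d_A = 24.35, d_B = 70.53, d_C = 313.64 km.
Circle about each station: (x − 80.1)² + (y − 142.9)² = 24.35²; (x + 11.4)² + (y − 158.3)² = 70.53²; (x − 164.1)² + (y + 156.3)² = 313.64².
Subtracting the A equation from the B and C equations removes the quadratic terms:
-183.0 x + 30.8 y = -6029.13
168.0 x − 598.4 y = -73255.05
Solving the 2×2 system: x ≈ 56.2, y ≈ 138.2 km.
Check against A (with the unrounded x, y): √((x − 80.1)²+(y − 142.9)²) = 24.35 ≈ 24.35 km. ✓

x ≈ 56.2 km, y ≈ 138.2 km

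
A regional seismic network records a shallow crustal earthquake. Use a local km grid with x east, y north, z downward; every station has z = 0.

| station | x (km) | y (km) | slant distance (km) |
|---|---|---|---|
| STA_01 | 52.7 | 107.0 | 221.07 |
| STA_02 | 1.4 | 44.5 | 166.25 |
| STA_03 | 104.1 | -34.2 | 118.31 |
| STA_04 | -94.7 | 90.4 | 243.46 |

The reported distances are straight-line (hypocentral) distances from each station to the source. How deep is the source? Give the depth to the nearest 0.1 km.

Each station gives a sphere (x−x_i)² + (y−y_i)² + z² = d_i² (stations at z=0).
Subtracting the STA_01 sphere from STA_02 and STA_03: z² cancels, leaving linear equations in x and y:
-102.6 x − 125.0 y = 8988.80
102.8 x − 282.4 y = 32654.85
Solving: x ≈ 36.902, y ≈ -102.200 km (keep extra digits for the depth step; rounded: 36.9, -102.2).
Then from the STA_01 sphere: z² = 221.07² − (x − 52.7)² − (y − 107.0)² with x = 36.902, y = -102.200, so z ≈ 69.697 ≈ 69.7 km.

z ≈ 69.7 km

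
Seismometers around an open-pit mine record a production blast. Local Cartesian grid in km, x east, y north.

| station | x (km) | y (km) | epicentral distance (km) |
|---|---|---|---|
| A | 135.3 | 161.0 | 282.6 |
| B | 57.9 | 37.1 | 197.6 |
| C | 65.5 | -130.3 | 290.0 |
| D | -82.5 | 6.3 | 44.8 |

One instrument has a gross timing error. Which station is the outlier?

Solve using three stations at a time. Using A, B, C (subtract circle equations pairwise → linear system) gives (x, y) ≈ (-135.0, 79.0).
Distances from that point to each station vs reported:
  A: calculated 282.5 vs reported 282.6 → residual 0.1 km
  B: calculated 197.4 vs reported 197.6 → residual 0.2 km
  C: calculated 289.9 vs reported 290.0 → residual 0.1 km
  D: calculated 89.7 vs reported 44.8 → residual 44.9 km
A, B, C are mutually consistent (residuals ≈ 0); D is off by 44.9 km.

D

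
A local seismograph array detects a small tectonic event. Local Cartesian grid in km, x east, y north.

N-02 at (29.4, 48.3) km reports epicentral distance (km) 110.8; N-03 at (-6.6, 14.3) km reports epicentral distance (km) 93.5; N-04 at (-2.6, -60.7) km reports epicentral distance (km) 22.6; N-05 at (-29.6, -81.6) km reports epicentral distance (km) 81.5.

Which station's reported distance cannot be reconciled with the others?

N-04

Solve using three stations at a time. Using N-02, N-03, N-05 (subtract circle equations pairwise → linear system) gives (x, y) ≈ (49.2, -60.8).
Distances from that point to each station vs reported:
  N-02: calculated 110.8 vs reported 110.8 → residual 0.0 km
  N-03: calculated 93.6 vs reported 93.5 → residual 0.1 km
  N-04: calculated 51.8 vs reported 22.6 → residual 29.2 km
  N-05: calculated 81.6 vs reported 81.5 → residual 0.1 km
N-02, N-03, N-05 are mutually consistent (residuals ≈ 0); N-04 is off by 29.2 km.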